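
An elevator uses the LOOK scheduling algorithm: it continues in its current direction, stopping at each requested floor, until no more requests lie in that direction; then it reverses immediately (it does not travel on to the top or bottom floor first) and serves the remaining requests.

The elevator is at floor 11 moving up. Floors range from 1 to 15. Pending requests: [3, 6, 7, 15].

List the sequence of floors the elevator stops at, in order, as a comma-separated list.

Current: 11, moving UP
Serve above first (ascending): [15]
Then reverse, serve below (descending): [7, 6, 3]

Answer: 15, 7, 6, 3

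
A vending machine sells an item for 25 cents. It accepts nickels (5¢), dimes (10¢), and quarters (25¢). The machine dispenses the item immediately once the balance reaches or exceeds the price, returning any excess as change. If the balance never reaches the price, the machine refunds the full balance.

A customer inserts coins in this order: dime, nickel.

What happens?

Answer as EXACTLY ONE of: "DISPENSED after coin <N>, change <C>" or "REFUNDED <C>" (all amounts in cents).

Answer: REFUNDED 15

Derivation:
Price: 25¢
Coin 1 (dime, 10¢): balance = 10¢
Coin 2 (nickel, 5¢): balance = 15¢
All coins inserted, balance 15¢ < price 25¢ → REFUND 15¢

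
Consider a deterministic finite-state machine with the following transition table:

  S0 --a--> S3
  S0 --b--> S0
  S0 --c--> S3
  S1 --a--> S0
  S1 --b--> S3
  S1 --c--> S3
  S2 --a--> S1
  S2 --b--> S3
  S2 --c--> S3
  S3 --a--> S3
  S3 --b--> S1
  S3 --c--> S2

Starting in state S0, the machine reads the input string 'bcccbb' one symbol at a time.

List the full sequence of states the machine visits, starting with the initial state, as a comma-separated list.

Answer: S0, S0, S3, S2, S3, S1, S3

Derivation:
Start: S0
  read 'b': S0 --b--> S0
  read 'c': S0 --c--> S3
  read 'c': S3 --c--> S2
  read 'c': S2 --c--> S3
  read 'b': S3 --b--> S1
  read 'b': S1 --b--> S3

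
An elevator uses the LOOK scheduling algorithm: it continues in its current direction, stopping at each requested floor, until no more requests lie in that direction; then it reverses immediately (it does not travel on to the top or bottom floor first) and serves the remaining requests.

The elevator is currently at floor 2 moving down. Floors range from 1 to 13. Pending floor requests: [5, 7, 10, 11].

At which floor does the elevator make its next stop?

Current floor: 2, direction: down
Requests above: [5, 7, 10, 11]
Requests below: []
Moving down but no requests below → reverse; nearest above is min([5, 7, 10, 11]) = 5

Answer: 5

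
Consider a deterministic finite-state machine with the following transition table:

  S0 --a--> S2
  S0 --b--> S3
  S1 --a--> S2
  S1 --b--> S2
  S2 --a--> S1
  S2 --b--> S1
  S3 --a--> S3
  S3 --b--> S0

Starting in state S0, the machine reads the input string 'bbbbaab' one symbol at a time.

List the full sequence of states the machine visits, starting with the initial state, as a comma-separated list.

Start: S0
  read 'b': S0 --b--> S3
  read 'b': S3 --b--> S0
  read 'b': S0 --b--> S3
  read 'b': S3 --b--> S0
  read 'a': S0 --a--> S2
  read 'a': S2 --a--> S1
  read 'b': S1 --b--> S2

Answer: S0, S3, S0, S3, S0, S2, S1, S2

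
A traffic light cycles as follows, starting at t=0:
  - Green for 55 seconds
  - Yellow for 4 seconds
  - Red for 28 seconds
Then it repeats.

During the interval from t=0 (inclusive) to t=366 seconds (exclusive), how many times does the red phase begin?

Answer: 4

Derivation:
Cycle = 55+4+28 = 87s
red phase starts at t = k*87 + 59 for k=0,1,2,...
Need k*87+59 < 366 → k < 3.529
k ∈ {0, ..., 3} → 4 starts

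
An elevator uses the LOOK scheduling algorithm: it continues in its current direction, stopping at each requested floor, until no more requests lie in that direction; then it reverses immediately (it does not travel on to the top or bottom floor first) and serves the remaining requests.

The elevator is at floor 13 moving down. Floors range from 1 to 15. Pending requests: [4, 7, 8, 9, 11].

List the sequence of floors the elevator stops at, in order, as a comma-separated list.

Answer: 11, 9, 8, 7, 4

Derivation:
Current: 13, moving DOWN
Serve below first (descending): [11, 9, 8, 7, 4]
Then reverse, serve above (ascending): []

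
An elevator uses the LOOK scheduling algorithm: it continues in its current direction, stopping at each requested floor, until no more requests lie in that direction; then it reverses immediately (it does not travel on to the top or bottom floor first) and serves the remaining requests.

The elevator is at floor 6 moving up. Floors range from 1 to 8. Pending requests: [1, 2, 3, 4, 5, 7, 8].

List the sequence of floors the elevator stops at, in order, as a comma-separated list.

Current: 6, moving UP
Serve above first (ascending): [7, 8]
Then reverse, serve below (descending): [5, 4, 3, 2, 1]

Answer: 7, 8, 5, 4, 3, 2, 1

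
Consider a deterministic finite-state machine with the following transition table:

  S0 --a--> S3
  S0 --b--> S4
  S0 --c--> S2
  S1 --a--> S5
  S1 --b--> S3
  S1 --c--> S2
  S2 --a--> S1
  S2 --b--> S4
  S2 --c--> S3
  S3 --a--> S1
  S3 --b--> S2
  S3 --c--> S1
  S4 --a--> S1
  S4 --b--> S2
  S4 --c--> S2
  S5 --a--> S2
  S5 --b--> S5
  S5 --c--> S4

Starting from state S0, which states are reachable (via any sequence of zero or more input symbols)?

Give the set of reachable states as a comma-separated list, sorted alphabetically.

BFS from S0:
  visit S0: S0--a-->S3 (new), S0--b-->S4 (new), S0--c-->S2 (new)
  visit S3: S3--a-->S1 (new), S3--b-->S2 (seen), S3--c-->S1 (seen)
  visit S4: S4--a-->S1 (seen), S4--b-->S2 (seen), S4--c-->S2 (seen)
  visit S2: S2--a-->S1 (seen), S2--b-->S4 (seen), S2--c-->S3 (seen)
  visit S1: S1--a-->S5 (new), S1--b-->S3 (seen), S1--c-->S2 (seen)
  visit S5: S5--a-->S2 (seen), S5--b-->S5 (seen), S5--c-->S4 (seen)

Answer: S0, S1, S2, S3, S4, S5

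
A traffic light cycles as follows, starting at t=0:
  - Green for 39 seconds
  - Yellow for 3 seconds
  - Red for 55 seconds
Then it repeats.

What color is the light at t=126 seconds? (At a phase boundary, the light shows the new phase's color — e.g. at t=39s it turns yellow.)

Cycle length = 39 + 3 + 55 = 97s
t = 126, phase_t = 126 mod 97 = 29
29 < 39 (green end) → GREEN

Answer: green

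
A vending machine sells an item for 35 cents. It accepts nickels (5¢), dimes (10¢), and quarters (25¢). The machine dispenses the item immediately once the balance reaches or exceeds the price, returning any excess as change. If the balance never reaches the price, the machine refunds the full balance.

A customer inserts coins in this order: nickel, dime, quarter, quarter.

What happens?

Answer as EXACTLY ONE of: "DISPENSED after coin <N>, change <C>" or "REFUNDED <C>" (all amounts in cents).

Price: 35¢
Coin 1 (nickel, 5¢): balance = 5¢
Coin 2 (dime, 10¢): balance = 15¢
Coin 3 (quarter, 25¢): balance = 40¢
  → balance >= price → DISPENSE, change = 40 - 35 = 5¢

Answer: DISPENSED after coin 3, change 5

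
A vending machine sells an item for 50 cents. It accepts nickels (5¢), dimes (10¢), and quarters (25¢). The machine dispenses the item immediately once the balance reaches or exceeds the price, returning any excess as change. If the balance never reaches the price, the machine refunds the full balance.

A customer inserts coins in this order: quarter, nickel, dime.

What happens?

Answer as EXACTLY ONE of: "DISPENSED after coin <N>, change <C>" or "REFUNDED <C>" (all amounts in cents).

Price: 50¢
Coin 1 (quarter, 25¢): balance = 25¢
Coin 2 (nickel, 5¢): balance = 30¢
Coin 3 (dime, 10¢): balance = 40¢
All coins inserted, balance 40¢ < price 50¢ → REFUND 40¢

Answer: REFUNDED 40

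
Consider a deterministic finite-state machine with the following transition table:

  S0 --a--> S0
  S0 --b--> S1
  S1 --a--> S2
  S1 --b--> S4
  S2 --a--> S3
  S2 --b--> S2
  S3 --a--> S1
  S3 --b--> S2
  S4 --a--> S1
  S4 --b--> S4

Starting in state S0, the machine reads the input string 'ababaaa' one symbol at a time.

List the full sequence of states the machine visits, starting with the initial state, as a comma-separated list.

Answer: S0, S0, S1, S2, S2, S3, S1, S2

Derivation:
Start: S0
  read 'a': S0 --a--> S0
  read 'b': S0 --b--> S1
  read 'a': S1 --a--> S2
  read 'b': S2 --b--> S2
  read 'a': S2 --a--> S3
  read 'a': S3 --a--> S1
  read 'a': S1 --a--> S2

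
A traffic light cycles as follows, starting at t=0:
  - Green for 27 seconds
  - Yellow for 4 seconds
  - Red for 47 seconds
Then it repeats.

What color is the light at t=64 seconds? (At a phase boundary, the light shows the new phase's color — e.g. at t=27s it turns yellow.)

Answer: red

Derivation:
Cycle length = 27 + 4 + 47 = 78s
t = 64, phase_t = 64 mod 78 = 64
64 >= 31 → RED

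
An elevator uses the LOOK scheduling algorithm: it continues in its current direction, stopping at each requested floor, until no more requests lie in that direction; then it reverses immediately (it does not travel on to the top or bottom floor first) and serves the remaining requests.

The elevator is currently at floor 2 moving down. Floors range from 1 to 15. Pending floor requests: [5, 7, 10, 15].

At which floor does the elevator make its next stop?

Current floor: 2, direction: down
Requests above: [5, 7, 10, 15]
Requests below: []
Moving down but no requests below → reverse; nearest above is min([5, 7, 10, 15]) = 5

Answer: 5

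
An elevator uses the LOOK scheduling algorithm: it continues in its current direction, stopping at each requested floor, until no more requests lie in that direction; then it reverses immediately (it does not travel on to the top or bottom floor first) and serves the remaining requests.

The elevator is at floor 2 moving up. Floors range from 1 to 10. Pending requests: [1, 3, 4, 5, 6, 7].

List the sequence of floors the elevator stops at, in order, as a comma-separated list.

Current: 2, moving UP
Serve above first (ascending): [3, 4, 5, 6, 7]
Then reverse, serve below (descending): [1]

Answer: 3, 4, 5, 6, 7, 1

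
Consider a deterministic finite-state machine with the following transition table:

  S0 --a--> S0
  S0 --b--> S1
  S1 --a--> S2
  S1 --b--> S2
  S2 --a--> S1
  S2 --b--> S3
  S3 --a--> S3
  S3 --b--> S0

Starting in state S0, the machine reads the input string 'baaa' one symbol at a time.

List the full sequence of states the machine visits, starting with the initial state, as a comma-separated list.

Answer: S0, S1, S2, S1, S2

Derivation:
Start: S0
  read 'b': S0 --b--> S1
  read 'a': S1 --a--> S2
  read 'a': S2 --a--> S1
  read 'a': S1 --a--> S2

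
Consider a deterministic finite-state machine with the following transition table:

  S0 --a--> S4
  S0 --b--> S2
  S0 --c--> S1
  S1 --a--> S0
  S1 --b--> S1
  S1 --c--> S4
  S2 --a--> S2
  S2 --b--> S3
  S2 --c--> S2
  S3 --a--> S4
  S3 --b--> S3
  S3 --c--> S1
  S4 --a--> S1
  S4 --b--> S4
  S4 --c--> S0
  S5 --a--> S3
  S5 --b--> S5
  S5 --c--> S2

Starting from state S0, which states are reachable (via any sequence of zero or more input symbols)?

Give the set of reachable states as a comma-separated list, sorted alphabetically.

Answer: S0, S1, S2, S3, S4

Derivation:
BFS from S0:
  visit S0: S0--a-->S4 (new), S0--b-->S2 (new), S0--c-->S1 (new)
  visit S4: S4--a-->S1 (seen), S4--b-->S4 (seen), S4--c-->S0 (seen)
  visit S2: S2--a-->S2 (seen), S2--b-->S3 (new), S2--c-->S2 (seen)
  visit S1: S1--a-->S0 (seen), S1--b-->S1 (seen), S1--c-->S4 (seen)
  visit S3: S3--a-->S4 (seen), S3--b-->S3 (seen), S3--c-->S1 (seen)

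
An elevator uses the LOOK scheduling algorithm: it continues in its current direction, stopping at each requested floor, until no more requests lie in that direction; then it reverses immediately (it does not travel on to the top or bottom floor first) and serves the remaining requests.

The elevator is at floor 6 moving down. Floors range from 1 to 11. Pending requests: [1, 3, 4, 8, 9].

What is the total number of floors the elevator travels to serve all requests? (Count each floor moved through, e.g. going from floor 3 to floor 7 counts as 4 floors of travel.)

Start at floor 6 moving down, LOOK stop order: [4, 3, 1, 8, 9]
  6 → 4: |4-6| = 2, total = 2
  4 → 3: |3-4| = 1, total = 3
  3 → 1: |1-3| = 2, total = 5
  1 → 8: |8-1| = 7, total = 12
  8 → 9: |9-8| = 1, total = 13

Answer: 13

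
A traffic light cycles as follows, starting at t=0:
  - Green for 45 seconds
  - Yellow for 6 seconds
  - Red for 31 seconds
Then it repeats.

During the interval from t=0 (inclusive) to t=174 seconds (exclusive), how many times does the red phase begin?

Answer: 2

Derivation:
Cycle = 45+6+31 = 82s
red phase starts at t = k*82 + 51 for k=0,1,2,...
Need k*82+51 < 174 → k < 1.500
k ∈ {0, ..., 1} → 2 starts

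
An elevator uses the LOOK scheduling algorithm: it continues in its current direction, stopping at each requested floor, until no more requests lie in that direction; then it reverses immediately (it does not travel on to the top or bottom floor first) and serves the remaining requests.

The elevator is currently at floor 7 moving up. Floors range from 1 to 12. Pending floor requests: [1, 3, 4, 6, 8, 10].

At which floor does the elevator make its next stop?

Answer: 8

Derivation:
Current floor: 7, direction: up
Requests above: [8, 10]
Requests below: [1, 3, 4, 6]
Moving up and requests lie above → nearest above is min([8, 10]) = 8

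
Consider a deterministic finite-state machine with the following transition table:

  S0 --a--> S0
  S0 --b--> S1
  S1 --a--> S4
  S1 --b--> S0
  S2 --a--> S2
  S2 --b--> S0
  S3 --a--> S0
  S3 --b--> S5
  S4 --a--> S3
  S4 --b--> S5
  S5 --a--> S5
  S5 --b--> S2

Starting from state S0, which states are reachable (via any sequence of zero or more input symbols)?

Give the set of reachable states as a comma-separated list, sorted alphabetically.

Answer: S0, S1, S2, S3, S4, S5

Derivation:
BFS from S0:
  visit S0: S0--a-->S0 (seen), S0--b-->S1 (new)
  visit S1: S1--a-->S4 (new), S1--b-->S0 (seen)
  visit S4: S4--a-->S3 (new), S4--b-->S5 (new)
  visit S3: S3--a-->S0 (seen), S3--b-->S5 (seen)
  visit S5: S5--a-->S5 (seen), S5--b-->S2 (new)
  visit S2: S2--a-->S2 (seen), S2--b-->S0 (seen)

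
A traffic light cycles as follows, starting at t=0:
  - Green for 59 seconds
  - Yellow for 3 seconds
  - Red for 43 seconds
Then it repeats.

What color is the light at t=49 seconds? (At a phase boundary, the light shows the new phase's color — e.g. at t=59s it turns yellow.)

Cycle length = 59 + 3 + 43 = 105s
t = 49, phase_t = 49 mod 105 = 49
49 < 59 (green end) → GREEN

Answer: green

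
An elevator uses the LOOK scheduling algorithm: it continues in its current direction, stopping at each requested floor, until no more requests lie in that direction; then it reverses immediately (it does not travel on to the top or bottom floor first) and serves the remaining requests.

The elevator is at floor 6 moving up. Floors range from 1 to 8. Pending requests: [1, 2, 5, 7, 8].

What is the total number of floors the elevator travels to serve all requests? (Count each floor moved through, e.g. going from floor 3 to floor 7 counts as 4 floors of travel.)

Answer: 9

Derivation:
Start at floor 6 moving up, LOOK stop order: [7, 8, 5, 2, 1]
  6 → 7: |7-6| = 1, total = 1
  7 → 8: |8-7| = 1, total = 2
  8 → 5: |5-8| = 3, total = 5
  5 → 2: |2-5| = 3, total = 8
  2 → 1: |1-2| = 1, total = 9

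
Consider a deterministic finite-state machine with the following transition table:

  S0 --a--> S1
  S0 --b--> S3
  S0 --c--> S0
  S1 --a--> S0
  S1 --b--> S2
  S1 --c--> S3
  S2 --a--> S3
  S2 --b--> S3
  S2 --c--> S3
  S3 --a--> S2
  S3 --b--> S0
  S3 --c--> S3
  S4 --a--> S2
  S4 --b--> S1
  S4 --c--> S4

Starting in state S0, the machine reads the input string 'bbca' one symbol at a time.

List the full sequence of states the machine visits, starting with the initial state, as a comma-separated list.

Start: S0
  read 'b': S0 --b--> S3
  read 'b': S3 --b--> S0
  read 'c': S0 --c--> S0
  read 'a': S0 --a--> S1

Answer: S0, S3, S0, S0, S1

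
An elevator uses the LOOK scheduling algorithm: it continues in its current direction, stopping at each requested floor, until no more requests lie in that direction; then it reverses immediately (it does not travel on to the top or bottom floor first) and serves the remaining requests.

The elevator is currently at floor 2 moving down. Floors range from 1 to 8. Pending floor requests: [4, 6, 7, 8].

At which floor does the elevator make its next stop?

Answer: 4

Derivation:
Current floor: 2, direction: down
Requests above: [4, 6, 7, 8]
Requests below: []
Moving down but no requests below → reverse; nearest above is min([4, 6, 7, 8]) = 4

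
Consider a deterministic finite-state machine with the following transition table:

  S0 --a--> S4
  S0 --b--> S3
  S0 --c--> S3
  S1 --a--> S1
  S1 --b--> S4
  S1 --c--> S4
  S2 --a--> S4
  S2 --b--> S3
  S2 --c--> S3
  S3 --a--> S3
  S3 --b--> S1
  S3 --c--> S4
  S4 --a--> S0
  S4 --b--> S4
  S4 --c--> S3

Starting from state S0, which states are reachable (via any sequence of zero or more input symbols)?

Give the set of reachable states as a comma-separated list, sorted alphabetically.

Answer: S0, S1, S3, S4

Derivation:
BFS from S0:
  visit S0: S0--a-->S4 (new), S0--b-->S3 (new), S0--c-->S3 (seen)
  visit S4: S4--a-->S0 (seen), S4--b-->S4 (seen), S4--c-->S3 (seen)
  visit S3: S3--a-->S3 (seen), S3--b-->S1 (new), S3--c-->S4 (seen)
  visit S1: S1--a-->S1 (seen), S1--b-->S4 (seen), S1--c-->S4 (seen)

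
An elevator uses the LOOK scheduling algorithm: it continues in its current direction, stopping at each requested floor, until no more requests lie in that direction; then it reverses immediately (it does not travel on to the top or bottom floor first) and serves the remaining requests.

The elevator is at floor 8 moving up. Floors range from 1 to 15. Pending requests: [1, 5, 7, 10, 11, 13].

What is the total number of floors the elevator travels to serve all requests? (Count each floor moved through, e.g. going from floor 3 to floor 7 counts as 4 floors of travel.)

Start at floor 8 moving up, LOOK stop order: [10, 11, 13, 7, 5, 1]
  8 → 10: |10-8| = 2, total = 2
  10 → 11: |11-10| = 1, total = 3
  11 → 13: |13-11| = 2, total = 5
  13 → 7: |7-13| = 6, total = 11
  7 → 5: |5-7| = 2, total = 13
  5 → 1: |1-5| = 4, total = 17

Answer: 17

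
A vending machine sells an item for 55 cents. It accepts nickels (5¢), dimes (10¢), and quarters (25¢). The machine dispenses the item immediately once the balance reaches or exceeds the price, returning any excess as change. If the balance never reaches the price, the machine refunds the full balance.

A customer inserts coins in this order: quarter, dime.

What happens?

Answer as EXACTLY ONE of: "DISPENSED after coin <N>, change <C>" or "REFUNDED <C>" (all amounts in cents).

Price: 55¢
Coin 1 (quarter, 25¢): balance = 25¢
Coin 2 (dime, 10¢): balance = 35¢
All coins inserted, balance 35¢ < price 55¢ → REFUND 35¢

Answer: REFUNDED 35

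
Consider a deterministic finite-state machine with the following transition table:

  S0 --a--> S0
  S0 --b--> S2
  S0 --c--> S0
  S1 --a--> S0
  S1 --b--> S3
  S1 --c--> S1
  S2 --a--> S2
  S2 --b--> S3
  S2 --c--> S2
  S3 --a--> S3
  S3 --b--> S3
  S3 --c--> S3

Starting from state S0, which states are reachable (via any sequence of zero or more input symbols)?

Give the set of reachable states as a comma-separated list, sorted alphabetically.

BFS from S0:
  visit S0: S0--a-->S0 (seen), S0--b-->S2 (new), S0--c-->S0 (seen)
  visit S2: S2--a-->S2 (seen), S2--b-->S3 (new), S2--c-->S2 (seen)
  visit S3: S3--a-->S3 (seen), S3--b-->S3 (seen), S3--c-->S3 (seen)

Answer: S0, S2, S3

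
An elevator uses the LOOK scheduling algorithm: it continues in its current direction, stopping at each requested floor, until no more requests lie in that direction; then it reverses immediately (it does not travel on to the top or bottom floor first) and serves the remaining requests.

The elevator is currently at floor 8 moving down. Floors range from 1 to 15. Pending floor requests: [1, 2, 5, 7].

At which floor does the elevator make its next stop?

Current floor: 8, direction: down
Requests above: []
Requests below: [1, 2, 5, 7]
Moving down and requests lie below → nearest below is max([1, 2, 5, 7]) = 7

Answer: 7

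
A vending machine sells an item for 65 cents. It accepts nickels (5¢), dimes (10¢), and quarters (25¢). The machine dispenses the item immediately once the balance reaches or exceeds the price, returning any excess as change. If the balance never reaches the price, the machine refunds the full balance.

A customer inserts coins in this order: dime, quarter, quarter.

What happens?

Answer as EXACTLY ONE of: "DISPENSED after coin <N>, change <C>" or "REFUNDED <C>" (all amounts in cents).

Price: 65¢
Coin 1 (dime, 10¢): balance = 10¢
Coin 2 (quarter, 25¢): balance = 35¢
Coin 3 (quarter, 25¢): balance = 60¢
All coins inserted, balance 60¢ < price 65¢ → REFUND 60¢

Answer: REFUNDED 60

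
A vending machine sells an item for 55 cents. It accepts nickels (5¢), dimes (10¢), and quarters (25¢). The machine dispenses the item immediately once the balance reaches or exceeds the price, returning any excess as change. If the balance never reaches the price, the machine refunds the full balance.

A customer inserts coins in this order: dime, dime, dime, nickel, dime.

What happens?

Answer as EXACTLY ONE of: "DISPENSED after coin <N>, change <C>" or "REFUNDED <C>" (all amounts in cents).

Price: 55¢
Coin 1 (dime, 10¢): balance = 10¢
Coin 2 (dime, 10¢): balance = 20¢
Coin 3 (dime, 10¢): balance = 30¢
Coin 4 (nickel, 5¢): balance = 35¢
Coin 5 (dime, 10¢): balance = 45¢
All coins inserted, balance 45¢ < price 55¢ → REFUND 45¢

Answer: REFUNDED 45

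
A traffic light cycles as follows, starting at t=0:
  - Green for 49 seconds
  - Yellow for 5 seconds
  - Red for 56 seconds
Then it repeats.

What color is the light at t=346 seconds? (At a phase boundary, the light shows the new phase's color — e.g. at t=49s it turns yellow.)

Cycle length = 49 + 5 + 56 = 110s
t = 346, phase_t = 346 mod 110 = 16
16 < 49 (green end) → GREEN

Answer: green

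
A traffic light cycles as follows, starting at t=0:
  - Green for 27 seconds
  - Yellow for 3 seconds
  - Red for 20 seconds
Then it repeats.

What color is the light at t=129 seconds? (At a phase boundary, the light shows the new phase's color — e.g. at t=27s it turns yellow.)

Cycle length = 27 + 3 + 20 = 50s
t = 129, phase_t = 129 mod 50 = 29
27 <= 29 < 30 (yellow end) → YELLOW

Answer: yellow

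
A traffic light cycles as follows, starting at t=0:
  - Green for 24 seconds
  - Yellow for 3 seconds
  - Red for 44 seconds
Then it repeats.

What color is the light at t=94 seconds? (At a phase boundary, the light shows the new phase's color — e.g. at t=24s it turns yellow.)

Answer: green

Derivation:
Cycle length = 24 + 3 + 44 = 71s
t = 94, phase_t = 94 mod 71 = 23
23 < 24 (green end) → GREEN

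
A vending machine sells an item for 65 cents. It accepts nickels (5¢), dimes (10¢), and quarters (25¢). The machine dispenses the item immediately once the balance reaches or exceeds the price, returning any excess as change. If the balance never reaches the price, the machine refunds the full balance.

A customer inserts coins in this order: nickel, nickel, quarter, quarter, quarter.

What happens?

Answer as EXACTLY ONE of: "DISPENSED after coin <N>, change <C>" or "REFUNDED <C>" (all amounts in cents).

Price: 65¢
Coin 1 (nickel, 5¢): balance = 5¢
Coin 2 (nickel, 5¢): balance = 10¢
Coin 3 (quarter, 25¢): balance = 35¢
Coin 4 (quarter, 25¢): balance = 60¢
Coin 5 (quarter, 25¢): balance = 85¢
  → balance >= price → DISPENSE, change = 85 - 65 = 20¢

Answer: DISPENSED after coin 5, change 20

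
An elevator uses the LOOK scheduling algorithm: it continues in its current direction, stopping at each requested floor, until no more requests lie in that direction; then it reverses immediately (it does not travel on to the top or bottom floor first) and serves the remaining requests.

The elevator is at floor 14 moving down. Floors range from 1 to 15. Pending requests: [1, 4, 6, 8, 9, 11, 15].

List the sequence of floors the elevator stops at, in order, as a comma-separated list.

Current: 14, moving DOWN
Serve below first (descending): [11, 9, 8, 6, 4, 1]
Then reverse, serve above (ascending): [15]

Answer: 11, 9, 8, 6, 4, 1, 15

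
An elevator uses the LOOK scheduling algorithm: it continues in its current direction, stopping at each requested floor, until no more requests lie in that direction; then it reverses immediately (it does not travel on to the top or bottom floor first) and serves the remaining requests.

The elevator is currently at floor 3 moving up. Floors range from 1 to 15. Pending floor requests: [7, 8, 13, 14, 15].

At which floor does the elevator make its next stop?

Current floor: 3, direction: up
Requests above: [7, 8, 13, 14, 15]
Requests below: []
Moving up and requests lie above → nearest above is min([7, 8, 13, 14, 15]) = 7

Answer: 7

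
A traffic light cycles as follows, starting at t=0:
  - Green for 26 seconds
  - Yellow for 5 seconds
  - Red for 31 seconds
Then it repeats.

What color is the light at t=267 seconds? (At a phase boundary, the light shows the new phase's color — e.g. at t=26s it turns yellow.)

Answer: green

Derivation:
Cycle length = 26 + 5 + 31 = 62s
t = 267, phase_t = 267 mod 62 = 19
19 < 26 (green end) → GREEN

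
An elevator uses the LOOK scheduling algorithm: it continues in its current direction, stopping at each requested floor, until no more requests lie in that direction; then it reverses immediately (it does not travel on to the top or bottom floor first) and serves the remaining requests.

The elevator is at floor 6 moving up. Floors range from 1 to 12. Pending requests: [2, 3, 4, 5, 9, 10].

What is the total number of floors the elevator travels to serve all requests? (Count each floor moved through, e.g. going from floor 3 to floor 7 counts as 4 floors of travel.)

Answer: 12

Derivation:
Start at floor 6 moving up, LOOK stop order: [9, 10, 5, 4, 3, 2]
  6 → 9: |9-6| = 3, total = 3
  9 → 10: |10-9| = 1, total = 4
  10 → 5: |5-10| = 5, total = 9
  5 → 4: |4-5| = 1, total = 10
  4 → 3: |3-4| = 1, total = 11
  3 → 2: |2-3| = 1, total = 12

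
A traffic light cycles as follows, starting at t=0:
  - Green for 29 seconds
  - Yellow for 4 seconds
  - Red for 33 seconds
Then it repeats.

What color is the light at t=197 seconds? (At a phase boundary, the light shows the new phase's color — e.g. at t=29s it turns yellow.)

Answer: red

Derivation:
Cycle length = 29 + 4 + 33 = 66s
t = 197, phase_t = 197 mod 66 = 65
65 >= 33 → RED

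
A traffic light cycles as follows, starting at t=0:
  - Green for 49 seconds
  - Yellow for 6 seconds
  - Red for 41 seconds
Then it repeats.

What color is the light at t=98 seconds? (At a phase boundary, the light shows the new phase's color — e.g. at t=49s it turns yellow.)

Cycle length = 49 + 6 + 41 = 96s
t = 98, phase_t = 98 mod 96 = 2
2 < 49 (green end) → GREEN

Answer: green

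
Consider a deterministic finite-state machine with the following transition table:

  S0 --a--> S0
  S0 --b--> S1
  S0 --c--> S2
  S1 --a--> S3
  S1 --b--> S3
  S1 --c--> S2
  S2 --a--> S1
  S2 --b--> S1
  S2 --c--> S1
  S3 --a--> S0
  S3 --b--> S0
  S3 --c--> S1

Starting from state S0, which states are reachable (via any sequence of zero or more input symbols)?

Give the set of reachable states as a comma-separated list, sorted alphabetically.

BFS from S0:
  visit S0: S0--a-->S0 (seen), S0--b-->S1 (new), S0--c-->S2 (new)
  visit S1: S1--a-->S3 (new), S1--b-->S3 (seen), S1--c-->S2 (seen)
  visit S2: S2--a-->S1 (seen), S2--b-->S1 (seen), S2--c-->S1 (seen)
  visit S3: S3--a-->S0 (seen), S3--b-->S0 (seen), S3--c-->S1 (seen)

Answer: S0, S1, S2, S3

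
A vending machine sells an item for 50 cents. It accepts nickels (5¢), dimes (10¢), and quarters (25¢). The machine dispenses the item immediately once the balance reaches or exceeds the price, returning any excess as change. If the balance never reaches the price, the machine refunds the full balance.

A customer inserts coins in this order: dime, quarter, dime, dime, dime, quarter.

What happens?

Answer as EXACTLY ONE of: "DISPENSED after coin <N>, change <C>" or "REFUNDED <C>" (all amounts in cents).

Answer: DISPENSED after coin 4, change 5

Derivation:
Price: 50¢
Coin 1 (dime, 10¢): balance = 10¢
Coin 2 (quarter, 25¢): balance = 35¢
Coin 3 (dime, 10¢): balance = 45¢
Coin 4 (dime, 10¢): balance = 55¢
  → balance >= price → DISPENSE, change = 55 - 50 = 5¢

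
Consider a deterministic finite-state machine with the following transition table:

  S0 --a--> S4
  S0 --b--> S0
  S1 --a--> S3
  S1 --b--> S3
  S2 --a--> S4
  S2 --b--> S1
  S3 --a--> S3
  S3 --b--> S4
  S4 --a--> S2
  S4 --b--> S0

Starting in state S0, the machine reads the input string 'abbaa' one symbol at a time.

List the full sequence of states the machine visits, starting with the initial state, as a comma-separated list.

Start: S0
  read 'a': S0 --a--> S4
  read 'b': S4 --b--> S0
  read 'b': S0 --b--> S0
  read 'a': S0 --a--> S4
  read 'a': S4 --a--> S2

Answer: S0, S4, S0, S0, S4, S2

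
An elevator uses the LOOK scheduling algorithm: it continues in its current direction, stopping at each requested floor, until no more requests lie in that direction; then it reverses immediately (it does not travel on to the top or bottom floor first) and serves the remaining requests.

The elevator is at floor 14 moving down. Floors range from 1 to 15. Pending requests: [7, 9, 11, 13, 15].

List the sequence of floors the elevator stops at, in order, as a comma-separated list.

Answer: 13, 11, 9, 7, 15

Derivation:
Current: 14, moving DOWN
Serve below first (descending): [13, 11, 9, 7]
Then reverse, serve above (ascending): [15]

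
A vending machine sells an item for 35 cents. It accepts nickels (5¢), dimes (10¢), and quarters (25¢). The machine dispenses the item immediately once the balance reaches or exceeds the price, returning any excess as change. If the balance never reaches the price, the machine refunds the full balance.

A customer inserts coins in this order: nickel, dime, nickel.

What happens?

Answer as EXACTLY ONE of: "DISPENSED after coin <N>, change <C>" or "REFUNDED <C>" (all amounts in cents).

Price: 35¢
Coin 1 (nickel, 5¢): balance = 5¢
Coin 2 (dime, 10¢): balance = 15¢
Coin 3 (nickel, 5¢): balance = 20¢
All coins inserted, balance 20¢ < price 35¢ → REFUND 20¢

Answer: REFUNDED 20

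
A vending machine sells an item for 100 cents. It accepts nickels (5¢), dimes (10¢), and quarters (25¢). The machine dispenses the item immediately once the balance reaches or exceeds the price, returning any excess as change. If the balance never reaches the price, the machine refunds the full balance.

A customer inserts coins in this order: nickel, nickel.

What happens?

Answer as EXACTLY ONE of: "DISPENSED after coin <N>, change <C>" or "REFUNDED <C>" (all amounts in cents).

Price: 100¢
Coin 1 (nickel, 5¢): balance = 5¢
Coin 2 (nickel, 5¢): balance = 10¢
All coins inserted, balance 10¢ < price 100¢ → REFUND 10¢

Answer: REFUNDED 10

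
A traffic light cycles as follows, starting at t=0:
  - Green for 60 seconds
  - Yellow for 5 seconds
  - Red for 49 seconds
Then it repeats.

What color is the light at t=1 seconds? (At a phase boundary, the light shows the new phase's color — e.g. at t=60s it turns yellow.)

Answer: green

Derivation:
Cycle length = 60 + 5 + 49 = 114s
t = 1, phase_t = 1 mod 114 = 1
1 < 60 (green end) → GREEN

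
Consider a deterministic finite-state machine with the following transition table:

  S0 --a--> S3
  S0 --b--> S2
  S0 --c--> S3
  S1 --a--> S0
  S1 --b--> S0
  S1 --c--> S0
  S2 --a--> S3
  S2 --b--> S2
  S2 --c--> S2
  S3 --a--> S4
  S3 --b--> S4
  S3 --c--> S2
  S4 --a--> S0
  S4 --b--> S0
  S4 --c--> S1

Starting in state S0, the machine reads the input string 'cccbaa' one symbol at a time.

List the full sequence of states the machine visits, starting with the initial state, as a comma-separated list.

Start: S0
  read 'c': S0 --c--> S3
  read 'c': S3 --c--> S2
  read 'c': S2 --c--> S2
  read 'b': S2 --b--> S2
  read 'a': S2 --a--> S3
  read 'a': S3 --a--> S4

Answer: S0, S3, S2, S2, S2, S3, S4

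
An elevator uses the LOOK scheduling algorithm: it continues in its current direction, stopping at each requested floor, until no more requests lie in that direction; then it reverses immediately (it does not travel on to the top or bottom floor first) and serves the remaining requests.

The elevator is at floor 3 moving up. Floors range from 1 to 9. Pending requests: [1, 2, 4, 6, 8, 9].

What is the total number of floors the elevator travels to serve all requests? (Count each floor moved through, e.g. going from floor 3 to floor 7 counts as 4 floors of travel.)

Start at floor 3 moving up, LOOK stop order: [4, 6, 8, 9, 2, 1]
  3 → 4: |4-3| = 1, total = 1
  4 → 6: |6-4| = 2, total = 3
  6 → 8: |8-6| = 2, total = 5
  8 → 9: |9-8| = 1, total = 6
  9 → 2: |2-9| = 7, total = 13
  2 → 1: |1-2| = 1, total = 14

Answer: 14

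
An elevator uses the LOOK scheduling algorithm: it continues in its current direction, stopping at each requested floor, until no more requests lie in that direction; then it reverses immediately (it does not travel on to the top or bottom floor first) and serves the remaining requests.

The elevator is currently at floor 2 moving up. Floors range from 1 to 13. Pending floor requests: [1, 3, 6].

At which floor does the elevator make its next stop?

Current floor: 2, direction: up
Requests above: [3, 6]
Requests below: [1]
Moving up and requests lie above → nearest above is min([3, 6]) = 3

Answer: 3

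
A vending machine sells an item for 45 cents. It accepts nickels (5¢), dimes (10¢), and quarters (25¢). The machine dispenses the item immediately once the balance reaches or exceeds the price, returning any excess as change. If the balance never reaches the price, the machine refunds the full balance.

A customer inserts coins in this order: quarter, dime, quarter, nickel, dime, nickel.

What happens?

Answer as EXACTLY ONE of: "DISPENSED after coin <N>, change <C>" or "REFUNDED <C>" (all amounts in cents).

Answer: DISPENSED after coin 3, change 15

Derivation:
Price: 45¢
Coin 1 (quarter, 25¢): balance = 25¢
Coin 2 (dime, 10¢): balance = 35¢
Coin 3 (quarter, 25¢): balance = 60¢
  → balance >= price → DISPENSE, change = 60 - 45 = 15¢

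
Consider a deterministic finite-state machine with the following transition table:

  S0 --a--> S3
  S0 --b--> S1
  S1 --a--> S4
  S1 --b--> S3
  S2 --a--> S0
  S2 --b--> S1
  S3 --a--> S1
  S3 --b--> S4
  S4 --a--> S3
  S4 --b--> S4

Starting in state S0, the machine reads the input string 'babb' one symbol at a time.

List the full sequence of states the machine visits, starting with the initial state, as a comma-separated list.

Answer: S0, S1, S4, S4, S4

Derivation:
Start: S0
  read 'b': S0 --b--> S1
  read 'a': S1 --a--> S4
  read 'b': S4 --b--> S4
  read 'b': S4 --b--> S4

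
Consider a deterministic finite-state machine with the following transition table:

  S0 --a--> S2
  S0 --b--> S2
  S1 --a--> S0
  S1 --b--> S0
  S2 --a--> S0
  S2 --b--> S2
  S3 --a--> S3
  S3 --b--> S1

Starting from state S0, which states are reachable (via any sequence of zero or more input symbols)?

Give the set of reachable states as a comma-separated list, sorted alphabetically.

BFS from S0:
  visit S0: S0--a-->S2 (new), S0--b-->S2 (seen)
  visit S2: S2--a-->S0 (seen), S2--b-->S2 (seen)

Answer: S0, S2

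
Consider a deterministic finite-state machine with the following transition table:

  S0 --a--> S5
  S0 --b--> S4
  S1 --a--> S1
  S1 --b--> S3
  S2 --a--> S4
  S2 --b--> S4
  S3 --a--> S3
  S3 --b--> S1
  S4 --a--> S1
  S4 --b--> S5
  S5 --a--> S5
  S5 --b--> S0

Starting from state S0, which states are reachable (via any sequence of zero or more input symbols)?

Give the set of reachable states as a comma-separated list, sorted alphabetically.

BFS from S0:
  visit S0: S0--a-->S5 (new), S0--b-->S4 (new)
  visit S5: S5--a-->S5 (seen), S5--b-->S0 (seen)
  visit S4: S4--a-->S1 (new), S4--b-->S5 (seen)
  visit S1: S1--a-->S1 (seen), S1--b-->S3 (new)
  visit S3: S3--a-->S3 (seen), S3--b-->S1 (seen)

Answer: S0, S1, S3, S4, S5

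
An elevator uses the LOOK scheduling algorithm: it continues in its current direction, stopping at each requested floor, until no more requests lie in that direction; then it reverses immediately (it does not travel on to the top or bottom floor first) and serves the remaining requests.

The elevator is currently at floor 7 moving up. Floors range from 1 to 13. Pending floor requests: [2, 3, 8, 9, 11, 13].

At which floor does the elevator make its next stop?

Current floor: 7, direction: up
Requests above: [8, 9, 11, 13]
Requests below: [2, 3]
Moving up and requests lie above → nearest above is min([8, 9, 11, 13]) = 8

Answer: 8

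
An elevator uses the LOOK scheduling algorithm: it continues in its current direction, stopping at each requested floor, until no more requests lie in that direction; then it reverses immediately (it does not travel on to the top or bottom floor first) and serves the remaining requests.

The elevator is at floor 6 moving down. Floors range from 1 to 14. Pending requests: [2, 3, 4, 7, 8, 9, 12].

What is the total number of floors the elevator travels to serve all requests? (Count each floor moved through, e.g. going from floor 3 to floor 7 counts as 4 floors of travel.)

Start at floor 6 moving down, LOOK stop order: [4, 3, 2, 7, 8, 9, 12]
  6 → 4: |4-6| = 2, total = 2
  4 → 3: |3-4| = 1, total = 3
  3 → 2: |2-3| = 1, total = 4
  2 → 7: |7-2| = 5, total = 9
  7 → 8: |8-7| = 1, total = 10
  8 → 9: |9-8| = 1, total = 11
  9 → 12: |12-9| = 3, total = 14

Answer: 14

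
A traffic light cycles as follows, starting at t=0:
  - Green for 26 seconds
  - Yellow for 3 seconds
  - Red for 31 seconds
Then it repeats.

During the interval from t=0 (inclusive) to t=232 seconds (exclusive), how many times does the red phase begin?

Cycle = 26+3+31 = 60s
red phase starts at t = k*60 + 29 for k=0,1,2,...
Need k*60+29 < 232 → k < 3.383
k ∈ {0, ..., 3} → 4 starts

Answer: 4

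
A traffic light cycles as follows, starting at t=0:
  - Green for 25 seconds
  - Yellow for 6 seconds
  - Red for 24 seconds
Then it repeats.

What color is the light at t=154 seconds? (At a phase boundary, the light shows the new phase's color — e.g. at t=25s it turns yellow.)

Answer: red

Derivation:
Cycle length = 25 + 6 + 24 = 55s
t = 154, phase_t = 154 mod 55 = 44
44 >= 31 → RED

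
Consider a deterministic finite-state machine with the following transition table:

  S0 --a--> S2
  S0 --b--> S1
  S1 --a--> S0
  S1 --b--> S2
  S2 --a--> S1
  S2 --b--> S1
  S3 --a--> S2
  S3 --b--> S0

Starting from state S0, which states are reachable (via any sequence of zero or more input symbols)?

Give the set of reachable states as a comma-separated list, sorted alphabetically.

Answer: S0, S1, S2

Derivation:
BFS from S0:
  visit S0: S0--a-->S2 (new), S0--b-->S1 (new)
  visit S2: S2--a-->S1 (seen), S2--b-->S1 (seen)
  visit S1: S1--a-->S0 (seen), S1--b-->S2 (seen)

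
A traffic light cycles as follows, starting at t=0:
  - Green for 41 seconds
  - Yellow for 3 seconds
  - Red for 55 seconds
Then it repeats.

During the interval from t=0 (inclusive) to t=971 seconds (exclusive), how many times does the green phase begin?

Cycle = 41+3+55 = 99s
green phase starts at t = k*99 + 0 for k=0,1,2,...
Need k*99+0 < 971 → k < 9.808
k ∈ {0, ..., 9} → 10 starts

Answer: 10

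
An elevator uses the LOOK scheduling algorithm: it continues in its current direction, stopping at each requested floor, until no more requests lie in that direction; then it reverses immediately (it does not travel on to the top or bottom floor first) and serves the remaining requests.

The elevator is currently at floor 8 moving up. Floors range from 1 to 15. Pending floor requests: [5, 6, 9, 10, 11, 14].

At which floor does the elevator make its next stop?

Current floor: 8, direction: up
Requests above: [9, 10, 11, 14]
Requests below: [5, 6]
Moving up and requests lie above → nearest above is min([9, 10, 11, 14]) = 9

Answer: 9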